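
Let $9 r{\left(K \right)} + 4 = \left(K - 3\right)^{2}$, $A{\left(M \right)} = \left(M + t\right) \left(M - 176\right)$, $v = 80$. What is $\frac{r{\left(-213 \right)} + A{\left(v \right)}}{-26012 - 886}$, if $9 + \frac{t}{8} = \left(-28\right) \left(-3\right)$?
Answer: $\frac{270434}{121041} \approx 2.2342$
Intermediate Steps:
$t = 600$ ($t = -72 + 8 \left(\left(-28\right) \left(-3\right)\right) = -72 + 8 \cdot 84 = -72 + 672 = 600$)
$A{\left(M \right)} = \left(-176 + M\right) \left(600 + M\right)$ ($A{\left(M \right)} = \left(M + 600\right) \left(M - 176\right) = \left(600 + M\right) \left(-176 + M\right) = \left(-176 + M\right) \left(600 + M\right)$)
$r{\left(K \right)} = - \frac{4}{9} + \frac{\left(-3 + K\right)^{2}}{9}$ ($r{\left(K \right)} = - \frac{4}{9} + \frac{\left(K - 3\right)^{2}}{9} = - \frac{4}{9} + \frac{\left(-3 + K\right)^{2}}{9}$)
$\frac{r{\left(-213 \right)} + A{\left(v \right)}}{-26012 - 886} = \frac{\left(- \frac{4}{9} + \frac{\left(-3 - 213\right)^{2}}{9}\right) + \left(-105600 + 80^{2} + 424 \cdot 80\right)}{-26012 - 886} = \frac{\left(- \frac{4}{9} + \frac{\left(-216\right)^{2}}{9}\right) + \left(-105600 + 6400 + 33920\right)}{-26898} = \left(\left(- \frac{4}{9} + \frac{1}{9} \cdot 46656\right) - 65280\right) \left(- \frac{1}{26898}\right) = \left(\left(- \frac{4}{9} + 5184\right) - 65280\right) \left(- \frac{1}{26898}\right) = \left(\frac{46652}{9} - 65280\right) \left(- \frac{1}{26898}\right) = \left(- \frac{540868}{9}\right) \left(- \frac{1}{26898}\right) = \frac{270434}{121041}$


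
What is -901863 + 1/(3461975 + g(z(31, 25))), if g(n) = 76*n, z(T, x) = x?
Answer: -3123940699124/3463875 ≈ -9.0186e+5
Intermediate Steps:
-901863 + 1/(3461975 + g(z(31, 25))) = -901863 + 1/(3461975 + 76*25) = -901863 + 1/(3461975 + 1900) = -901863 + 1/3463875 = -3123940699124/3463875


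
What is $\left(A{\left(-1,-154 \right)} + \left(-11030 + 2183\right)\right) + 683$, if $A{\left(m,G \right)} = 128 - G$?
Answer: $-7882$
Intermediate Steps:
$\left(A{\left(-1,-154 \right)} + \left(-11030 + 2183\right)\right) + 683 = \left(\left(128 - -154\right) + \left(-11030 + 2183\right)\right) + 683 = \left(\left(128 + 154\right) - 8847\right) + 683 = \left(282 - 8847\right) + 683 = -8565 + 683 = -7882$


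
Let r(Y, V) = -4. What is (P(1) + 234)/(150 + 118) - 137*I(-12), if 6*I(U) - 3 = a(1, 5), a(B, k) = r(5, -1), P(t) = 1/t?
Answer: 19063/804 ≈ 23.710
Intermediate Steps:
a(B, k) = -4
I(U) = -⅙ (I(U) = ½ + (⅙)*(-4) = ½ - ⅔ = -⅙)
(P(1) + 234)/(150 + 118) - 137*I(-12) = (1/1 + 234)/(150 + 118) - 137*(-⅙) = (1 + 234)/268 + 137/6 = 235*(1/268) + 137/6 = 235/268 + 137/6 = 19063/804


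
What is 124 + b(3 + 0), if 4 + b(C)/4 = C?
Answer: 120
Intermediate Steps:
b(C) = -16 + 4*C
124 + b(3 + 0) = 124 + (-16 + 4*(3 + 0)) = 124 + (-16 + 4*3) = 124 + (-16 + 12) = 124 - 4 = 120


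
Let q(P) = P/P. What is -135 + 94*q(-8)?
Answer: -41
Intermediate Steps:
q(P) = 1
-135 + 94*q(-8) = -135 + 94*1 = -135 + 94 = -41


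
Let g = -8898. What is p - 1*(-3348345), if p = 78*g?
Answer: 2654301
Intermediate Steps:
p = -694044 (p = 78*(-8898) = -694044)
p - 1*(-3348345) = -694044 - 1*(-3348345) = -694044 + 3348345 = 2654301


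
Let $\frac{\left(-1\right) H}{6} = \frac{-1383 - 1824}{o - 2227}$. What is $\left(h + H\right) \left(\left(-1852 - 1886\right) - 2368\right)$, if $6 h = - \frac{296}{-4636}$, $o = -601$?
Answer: $\frac{101969891647}{2458239} \approx 41481.0$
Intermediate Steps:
$H = - \frac{9621}{1414}$ ($H = - 6 \frac{-1383 - 1824}{-601 - 2227} = - 6 \left(- \frac{3207}{-2828}\right) = - 6 \left(\left(-3207\right) \left(- \frac{1}{2828}\right)\right) = \left(-6\right) \frac{3207}{2828} = - \frac{9621}{1414} \approx -6.8041$)
$h = \frac{37}{3477}$ ($h = \frac{\left(-296\right) \frac{1}{-4636}}{6} = \frac{\left(-296\right) \left(- \frac{1}{4636}\right)}{6} = \frac{1}{6} \cdot \frac{74}{1159} = \frac{37}{3477} \approx 0.010641$)
$\left(h + H\right) \left(\left(-1852 - 1886\right) - 2368\right) = \left(\frac{37}{3477} - \frac{9621}{1414}\right) \left(\left(-1852 - 1886\right) - 2368\right) = - \frac{33399899 \left(\left(-1852 - 1886\right) - 2368\right)}{4916478} = - \frac{33399899 \left(-3738 - 2368\right)}{4916478} = \left(- \frac{33399899}{4916478}\right) \left(-6106\right) = \frac{101969891647}{2458239}$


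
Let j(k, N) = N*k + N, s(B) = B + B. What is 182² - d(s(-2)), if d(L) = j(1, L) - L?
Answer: 33128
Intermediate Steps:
s(B) = 2*B
j(k, N) = N + N*k
d(L) = L (d(L) = L*(1 + 1) - L = L*2 - L = 2*L - L = L)
182² - d(s(-2)) = 182² - 2*(-2) = 33124 - 1*(-4) = 33124 + 4 = 33128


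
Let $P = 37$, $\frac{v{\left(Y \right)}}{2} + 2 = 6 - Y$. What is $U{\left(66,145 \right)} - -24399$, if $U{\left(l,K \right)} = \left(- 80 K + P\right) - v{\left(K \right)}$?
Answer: $13118$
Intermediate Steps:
$v{\left(Y \right)} = 8 - 2 Y$ ($v{\left(Y \right)} = -4 + 2 \left(6 - Y\right) = -4 - \left(-12 + 2 Y\right) = 8 - 2 Y$)
$U{\left(l,K \right)} = 29 - 78 K$ ($U{\left(l,K \right)} = \left(- 80 K + 37\right) - \left(8 - 2 K\right) = \left(37 - 80 K\right) + \left(-8 + 2 K\right) = 29 - 78 K$)
$U{\left(66,145 \right)} - -24399 = \left(29 - 11310\right) - -24399 = \left(29 - 11310\right) + 24399 = -11281 + 24399 = 13118$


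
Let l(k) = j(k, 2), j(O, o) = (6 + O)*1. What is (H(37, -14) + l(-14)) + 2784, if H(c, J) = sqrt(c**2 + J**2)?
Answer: 2776 + sqrt(1565) ≈ 2815.6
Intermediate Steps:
j(O, o) = 6 + O
l(k) = 6 + k
H(c, J) = sqrt(J**2 + c**2)
(H(37, -14) + l(-14)) + 2784 = (sqrt((-14)**2 + 37**2) + (6 - 14)) + 2784 = (sqrt(196 + 1369) - 8) + 2784 = (sqrt(1565) - 8) + 2784 = (-8 + sqrt(1565)) + 2784 = 2776 + sqrt(1565)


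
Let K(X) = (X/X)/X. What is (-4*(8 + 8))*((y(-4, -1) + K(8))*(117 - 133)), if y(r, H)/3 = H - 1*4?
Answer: -15232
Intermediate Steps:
K(X) = 1/X
y(r, H) = -12 + 3*H (y(r, H) = 3*(H - 1*4) = 3*(H - 4) = 3*(-4 + H) = -12 + 3*H)
(-4*(8 + 8))*((y(-4, -1) + K(8))*(117 - 133)) = (-4*(8 + 8))*(((-12 + 3*(-1)) + 1/8)*(117 - 133)) = (-4*16)*(((-12 - 3) + ⅛)*(-16)) = -64*(-15 + ⅛)*(-16) = -(-952)*(-16) = -64*238 = -15232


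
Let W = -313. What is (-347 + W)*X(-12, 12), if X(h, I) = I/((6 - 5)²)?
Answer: -7920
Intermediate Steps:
X(h, I) = I (X(h, I) = I/(1²) = I/1 = I*1 = I)
(-347 + W)*X(-12, 12) = (-347 - 313)*12 = -660*12 = -7920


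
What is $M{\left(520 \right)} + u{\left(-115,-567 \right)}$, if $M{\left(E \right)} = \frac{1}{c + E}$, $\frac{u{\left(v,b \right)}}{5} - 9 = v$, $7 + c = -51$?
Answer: $- \frac{244859}{462} \approx -530.0$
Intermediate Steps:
$c = -58$ ($c = -7 - 51 = -58$)
$u{\left(v,b \right)} = 45 + 5 v$
$M{\left(E \right)} = \frac{1}{-58 + E}$
$M{\left(520 \right)} + u{\left(-115,-567 \right)} = \frac{1}{-58 + 520} + \left(45 + 5 \left(-115\right)\right) = \frac{1}{462} + \left(45 - 575\right) = \frac{1}{462} - 530 = - \frac{244859}{462}$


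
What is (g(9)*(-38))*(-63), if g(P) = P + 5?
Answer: 33516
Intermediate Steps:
g(P) = 5 + P
(g(9)*(-38))*(-63) = ((5 + 9)*(-38))*(-63) = (14*(-38))*(-63) = -532*(-63) = 33516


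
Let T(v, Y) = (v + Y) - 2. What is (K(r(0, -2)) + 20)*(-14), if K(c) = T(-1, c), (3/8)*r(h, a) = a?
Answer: -490/3 ≈ -163.33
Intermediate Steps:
r(h, a) = 8*a/3
T(v, Y) = -2 + Y + v (T(v, Y) = (Y + v) - 2 = -2 + Y + v)
K(c) = -3 + c (K(c) = -2 + c - 1 = -3 + c)
(K(r(0, -2)) + 20)*(-14) = ((-3 + (8/3)*(-2)) + 20)*(-14) = ((-3 - 16/3) + 20)*(-14) = (-25/3 + 20)*(-14) = (35/3)*(-14) = -490/3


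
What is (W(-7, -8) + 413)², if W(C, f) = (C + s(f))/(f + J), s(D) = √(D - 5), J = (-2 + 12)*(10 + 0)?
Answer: (37989 + I*√13)²/8464 ≈ 1.7051e+5 + 32.366*I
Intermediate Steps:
J = 100 (J = 10*10 = 100)
s(D) = √(-5 + D)
W(C, f) = (C + √(-5 + f))/(100 + f) (W(C, f) = (C + √(-5 + f))/(f + 100) = (C + √(-5 + f))/(100 + f))
(W(-7, -8) + 413)² = ((-7 + √(-5 - 8))/(100 - 8) + 413)² = ((-7 + √(-13))/92 + 413)² = ((-7 + I*√13)/92 + 413)² = ((-7/92 + I*√13/92) + 413)² = (37989/92 + I*√13/92)²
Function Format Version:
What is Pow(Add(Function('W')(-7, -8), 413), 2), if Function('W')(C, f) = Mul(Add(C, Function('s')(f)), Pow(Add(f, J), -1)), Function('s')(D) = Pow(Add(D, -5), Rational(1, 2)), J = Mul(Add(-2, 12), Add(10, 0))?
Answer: Mul(Rational(1, 8464), Pow(Add(37989, Mul(I, Pow(13, Rational(1, 2)))), 2)) ≈ Add(1.7051e+5, Mul(32.366, I))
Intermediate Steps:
J = 100 (J = Mul(10, 10) = 100)
Function('s')(D) = Pow(Add(-5, D), Rational(1, 2))
Function('W')(C, f) = Mul(Pow(Add(100, f), -1), Add(C, Pow(Add(-5, f), Rational(1, 2)))) (Function('W')(C, f) = Mul(Add(C, Pow(Add(-5, f), Rational(1, 2))), Pow(Add(f, 100), -1)) = Mul(Add(C, Pow(Add(-5, f), Rational(1, 2))), Pow(Add(100, f), -1)) = Mul(Pow(Add(100, f), -1), Add(C, Pow(Add(-5, f), Rational(1, 2)))))
Pow(Add(Function('W')(-7, -8), 413), 2) = Pow(Add(Mul(Pow(Add(100, -8), -1), Add(-7, Pow(Add(-5, -8), Rational(1, 2)))), 413), 2) = Pow(Add(Mul(Pow(92, -1), Add(-7, Pow(-13, Rational(1, 2)))), 413), 2) = Pow(Add(Mul(Rational(1, 92), Add(-7, Mul(I, Pow(13, Rational(1, 2))))), 413), 2) = Pow(Add(Add(Rational(-7, 92), Mul(Rational(1, 92), I, Pow(13, Rational(1, 2)))), 413), 2) = Pow(Add(Rational(37989, 92), Mul(Rational(1, 92), I, Pow(13, Rational(1, 2)))), 2)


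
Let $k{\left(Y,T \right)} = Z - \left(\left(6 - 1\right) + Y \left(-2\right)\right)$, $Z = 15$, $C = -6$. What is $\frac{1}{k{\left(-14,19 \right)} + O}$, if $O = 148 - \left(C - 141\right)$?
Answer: $\frac{1}{277} \approx 0.0036101$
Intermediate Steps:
$k{\left(Y,T \right)} = 10 + 2 Y$ ($k{\left(Y,T \right)} = 15 - \left(\left(6 - 1\right) + Y \left(-2\right)\right) = 15 - \left(\left(6 - 1\right) - 2 Y\right) = 15 - \left(5 - 2 Y\right) = 15 + \left(-5 + 2 Y\right) = 10 + 2 Y$)
$O = 295$ ($O = 148 - \left(-6 - 141\right) = 148 - -147 = 148 + 147 = 295$)
$\frac{1}{k{\left(-14,19 \right)} + O} = \frac{1}{\left(10 + 2 \left(-14\right)\right) + 295} = \frac{1}{\left(10 - 28\right) + 295} = \frac{1}{-18 + 295} = \frac{1}{277}$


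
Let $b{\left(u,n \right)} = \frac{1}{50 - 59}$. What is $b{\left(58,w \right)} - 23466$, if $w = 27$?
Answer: $- \frac{211195}{9} \approx -23466.0$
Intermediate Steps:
$b{\left(u,n \right)} = - \frac{1}{9}$ ($b{\left(u,n \right)} = \frac{1}{-9} = - \frac{1}{9}$)
$b{\left(58,w \right)} - 23466 = - \frac{1}{9} - 23466 = - \frac{211195}{9}$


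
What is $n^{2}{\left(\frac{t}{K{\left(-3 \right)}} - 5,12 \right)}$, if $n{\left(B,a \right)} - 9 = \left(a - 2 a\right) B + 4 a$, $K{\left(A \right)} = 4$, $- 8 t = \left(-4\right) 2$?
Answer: $12996$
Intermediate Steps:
$t = 1$ ($t = - \frac{\left(-4\right) 2}{8} = \left(- \frac{1}{8}\right) \left(-8\right) = 1$)
$n{\left(B,a \right)} = 9 + 4 a - B a$ ($n{\left(B,a \right)} = 9 + \left(\left(a - 2 a\right) B + 4 a\right) = 9 + \left(- a B + 4 a\right) = 9 - \left(- 4 a + B a\right) = 9 + 4 a - B a$)
$n^{2}{\left(\frac{t}{K{\left(-3 \right)}} - 5,12 \right)} = \left(9 + 4 \cdot 12 - \left(1 \cdot \frac{1}{4} - 5\right) 12\right)^{2} = \left(9 + 48 - \left(1 \cdot \frac{1}{4} - 5\right) 12\right)^{2} = \left(9 + 48 - \left(\frac{1}{4} - 5\right) 12\right)^{2} = \left(9 + 48 - \left(- \frac{19}{4}\right) 12\right)^{2} = \left(9 + 48 + 57\right)^{2} = 114^{2} = 12996$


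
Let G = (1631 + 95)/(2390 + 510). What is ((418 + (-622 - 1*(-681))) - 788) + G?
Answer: -450087/1450 ≈ -310.40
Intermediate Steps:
G = 863/1450 (G = 1726/2900 = 1726*(1/2900) = 863/1450 ≈ 0.59517)
((418 + (-622 - 1*(-681))) - 788) + G = ((418 + (-622 - 1*(-681))) - 788) + 863/1450 = ((418 + (-622 + 681)) - 788) + 863/1450 = ((418 + 59) - 788) + 863/1450 = (477 - 788) + 863/1450 = -311 + 863/1450 = -450087/1450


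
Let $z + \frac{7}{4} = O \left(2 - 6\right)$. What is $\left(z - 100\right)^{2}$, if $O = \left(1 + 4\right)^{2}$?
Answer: $\frac{651249}{16} \approx 40703.0$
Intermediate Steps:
$O = 25$ ($O = 5^{2} = 25$)
$z = - \frac{407}{4}$ ($z = - \frac{7}{4} + 25 \left(2 - 6\right) = - \frac{7}{4} + 25 \left(-4\right) = - \frac{7}{4} - 100 = - \frac{407}{4} \approx -101.75$)
$\left(z - 100\right)^{2} = \left(- \frac{407}{4} - 100\right)^{2} = \left(- \frac{807}{4}\right)^{2} = \frac{651249}{16}$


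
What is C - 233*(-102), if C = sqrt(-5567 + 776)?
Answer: 23766 + I*sqrt(4791) ≈ 23766.0 + 69.217*I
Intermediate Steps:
C = I*sqrt(4791) (C = sqrt(-4791) = I*sqrt(4791) ≈ 69.217*I)
C - 233*(-102) = I*sqrt(4791) - 233*(-102) = I*sqrt(4791) + 23766 = 23766 + I*sqrt(4791)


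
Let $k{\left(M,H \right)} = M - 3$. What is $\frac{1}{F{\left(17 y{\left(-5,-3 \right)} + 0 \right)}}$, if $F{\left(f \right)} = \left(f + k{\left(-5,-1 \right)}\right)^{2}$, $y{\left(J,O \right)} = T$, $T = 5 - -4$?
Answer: $\frac{1}{21025} \approx 4.7562 \cdot 10^{-5}$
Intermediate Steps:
$T = 9$ ($T = 5 + 4 = 9$)
$y{\left(J,O \right)} = 9$
$k{\left(M,H \right)} = -3 + M$
$F{\left(f \right)} = \left(-8 + f\right)^{2}$ ($F{\left(f \right)} = \left(f - 8\right)^{2} = \left(-8 + f\right)^{2}$)
$\frac{1}{F{\left(17 y{\left(-5,-3 \right)} + 0 \right)}} = \frac{1}{\left(-8 + \left(17 \cdot 9 + 0\right)\right)^{2}} = \frac{1}{\left(-8 + \left(153 + 0\right)\right)^{2}} = \frac{1}{\left(-8 + 153\right)^{2}} = \frac{1}{145^{2}} = \frac{1}{21025}$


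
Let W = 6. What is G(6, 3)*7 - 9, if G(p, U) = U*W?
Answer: 117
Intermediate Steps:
G(p, U) = 6*U (G(p, U) = U*6 = 6*U)
G(6, 3)*7 - 9 = (6*3)*7 - 9 = 18*7 - 9 = 126 - 9 = 117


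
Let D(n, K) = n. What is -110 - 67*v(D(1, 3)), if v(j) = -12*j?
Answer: 694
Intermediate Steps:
-110 - 67*v(D(1, 3)) = -110 - (-804) = -110 - 67*(-12) = -110 + 804 = 694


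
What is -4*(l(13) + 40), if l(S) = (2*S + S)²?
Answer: -6244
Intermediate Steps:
l(S) = 9*S² (l(S) = (3*S)² = 9*S²)
-4*(l(13) + 40) = -4*(9*13² + 40) = -4*(9*169 + 40) = -4*(1521 + 40) = -4*1561 = -6244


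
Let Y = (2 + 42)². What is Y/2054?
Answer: 968/1027 ≈ 0.94255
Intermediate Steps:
Y = 1936 (Y = 44² = 1936)
Y/2054 = 1936/2054 = 1936*(1/2054) = 968/1027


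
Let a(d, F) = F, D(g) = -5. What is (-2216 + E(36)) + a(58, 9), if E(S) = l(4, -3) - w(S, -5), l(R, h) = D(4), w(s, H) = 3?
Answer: -2215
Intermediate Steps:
l(R, h) = -5
E(S) = -8 (E(S) = -5 - 1*3 = -5 - 3 = -8)
(-2216 + E(36)) + a(58, 9) = (-2216 - 8) + 9 = -2224 + 9 = -2215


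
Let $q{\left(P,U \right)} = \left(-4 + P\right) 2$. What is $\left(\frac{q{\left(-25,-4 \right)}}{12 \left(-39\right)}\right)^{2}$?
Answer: $\frac{841}{54756} \approx 0.015359$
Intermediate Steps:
$q{\left(P,U \right)} = -8 + 2 P$
$\left(\frac{q{\left(-25,-4 \right)}}{12 \left(-39\right)}\right)^{2} = \left(\frac{-8 + 2 \left(-25\right)}{12 \left(-39\right)}\right)^{2} = \left(\frac{-8 - 50}{-468}\right)^{2} = \left(\left(-58\right) \left(- \frac{1}{468}\right)\right)^{2} = \left(\frac{29}{234}\right)^{2} = \frac{841}{54756}$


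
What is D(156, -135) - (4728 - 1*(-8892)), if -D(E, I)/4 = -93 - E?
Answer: -12624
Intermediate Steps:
D(E, I) = 372 + 4*E (D(E, I) = -4*(-93 - E) = 372 + 4*E)
D(156, -135) - (4728 - 1*(-8892)) = (372 + 4*156) - (4728 - 1*(-8892)) = (372 + 624) - (4728 + 8892) = 996 - 1*13620 = 996 - 13620 = -12624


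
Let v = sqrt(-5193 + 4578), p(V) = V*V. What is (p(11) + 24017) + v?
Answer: 24138 + I*sqrt(615) ≈ 24138.0 + 24.799*I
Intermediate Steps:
p(V) = V**2
v = I*sqrt(615) (v = sqrt(-615) = I*sqrt(615) ≈ 24.799*I)
(p(11) + 24017) + v = (11**2 + 24017) + I*sqrt(615) = (121 + 24017) + I*sqrt(615) = 24138 + I*sqrt(615)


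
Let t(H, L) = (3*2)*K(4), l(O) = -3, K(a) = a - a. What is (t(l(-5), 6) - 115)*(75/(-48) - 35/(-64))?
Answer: 7475/64 ≈ 116.80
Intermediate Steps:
K(a) = 0
t(H, L) = 0 (t(H, L) = (3*2)*0 = 6*0 = 0)
(t(l(-5), 6) - 115)*(75/(-48) - 35/(-64)) = (0 - 115)*(75/(-48) - 35/(-64)) = -115*(75*(-1/48) - 35*(-1/64)) = -115*(-25/16 + 35/64) = -115*(-65/64) = 7475/64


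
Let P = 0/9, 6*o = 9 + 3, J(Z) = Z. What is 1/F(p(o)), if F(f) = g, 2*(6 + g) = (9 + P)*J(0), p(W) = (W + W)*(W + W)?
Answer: -⅙ ≈ -0.16667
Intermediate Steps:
o = 2 (o = (9 + 3)/6 = (⅙)*12 = 2)
P = 0 (P = 0*(⅑) = 0)
p(W) = 4*W² (p(W) = (2*W)*(2*W) = 4*W²)
g = -6 (g = -6 + ((9 + 0)*0)/2 = -6 + (9*0)/2 = -6 + (½)*0 = -6 + 0 = -6)
F(f) = -6
1/F(p(o)) = 1/(-6) = -⅙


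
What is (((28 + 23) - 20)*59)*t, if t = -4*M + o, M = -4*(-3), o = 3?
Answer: -82305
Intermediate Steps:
M = 12
t = -45 (t = -4*12 + 3 = -48 + 3 = -45)
(((28 + 23) - 20)*59)*t = (((28 + 23) - 20)*59)*(-45) = ((51 - 20)*59)*(-45) = (31*59)*(-45) = 1829*(-45) = -82305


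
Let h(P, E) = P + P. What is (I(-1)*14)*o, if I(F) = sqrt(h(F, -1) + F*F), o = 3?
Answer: 42*I ≈ 42.0*I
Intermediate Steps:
h(P, E) = 2*P
I(F) = sqrt(F**2 + 2*F) (I(F) = sqrt(2*F + F*F) = sqrt(2*F + F**2) = sqrt(F**2 + 2*F))
(I(-1)*14)*o = (sqrt(-(2 - 1))*14)*3 = (sqrt(-1*1)*14)*3 = (sqrt(-1)*14)*3 = (I*14)*3 = (14*I)*3 = 42*I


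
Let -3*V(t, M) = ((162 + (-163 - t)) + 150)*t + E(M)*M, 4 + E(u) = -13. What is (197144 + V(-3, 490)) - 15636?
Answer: 553310/3 ≈ 1.8444e+5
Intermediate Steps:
E(u) = -17 (E(u) = -4 - 13 = -17)
V(t, M) = 17*M/3 - t*(149 - t)/3 (V(t, M) = -(((162 + (-163 - t)) + 150)*t - 17*M)/3 = -(((-1 - t) + 150)*t - 17*M)/3 = -((149 - t)*t - 17*M)/3 = -(t*(149 - t) - 17*M)/3 = -(-17*M + t*(149 - t))/3 = 17*M/3 - t*(149 - t)/3)
(197144 + V(-3, 490)) - 15636 = (197144 + (-149/3*(-3) + (⅓)*(-3)² + (17/3)*490)) - 15636 = (197144 + (149 + (⅓)*9 + 8330/3)) - 15636 = (197144 + (149 + 3 + 8330/3)) - 15636 = (197144 + 8786/3) - 15636 = 600218/3 - 15636 = 553310/3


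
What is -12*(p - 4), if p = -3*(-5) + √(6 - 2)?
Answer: -156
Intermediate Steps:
p = 17 (p = 15 + √4 = 15 + 2 = 17)
-12*(p - 4) = -12*(17 - 4) = -12*13 = -156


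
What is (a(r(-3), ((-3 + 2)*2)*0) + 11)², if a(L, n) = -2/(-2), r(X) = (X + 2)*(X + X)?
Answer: 144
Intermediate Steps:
r(X) = 2*X*(2 + X) (r(X) = (2 + X)*(2*X) = 2*X*(2 + X))
a(L, n) = 1 (a(L, n) = -2*(-½) = 1)
(a(r(-3), ((-3 + 2)*2)*0) + 11)² = (1 + 11)² = 12² = 144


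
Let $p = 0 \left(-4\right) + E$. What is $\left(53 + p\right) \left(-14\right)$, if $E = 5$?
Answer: $-812$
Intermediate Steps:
$p = 5$ ($p = 0 \left(-4\right) + 5 = 0 + 5 = 5$)
$\left(53 + p\right) \left(-14\right) = \left(53 + 5\right) \left(-14\right) = 58 \left(-14\right) = -812$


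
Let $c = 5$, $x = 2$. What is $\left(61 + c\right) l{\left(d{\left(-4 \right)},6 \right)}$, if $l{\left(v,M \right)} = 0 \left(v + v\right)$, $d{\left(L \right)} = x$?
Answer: $0$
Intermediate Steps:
$d{\left(L \right)} = 2$
$l{\left(v,M \right)} = 0$ ($l{\left(v,M \right)} = 0 \cdot 2 v = 0$)
$\left(61 + c\right) l{\left(d{\left(-4 \right)},6 \right)} = \left(61 + 5\right) 0 = 66 \cdot 0 = 0$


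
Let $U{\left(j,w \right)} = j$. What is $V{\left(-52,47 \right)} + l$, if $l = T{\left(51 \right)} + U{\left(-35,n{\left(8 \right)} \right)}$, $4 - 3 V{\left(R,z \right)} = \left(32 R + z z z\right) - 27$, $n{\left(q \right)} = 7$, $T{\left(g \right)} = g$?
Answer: $- \frac{102080}{3} \approx -34027.0$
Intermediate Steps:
$V{\left(R,z \right)} = \frac{31}{3} - \frac{32 R}{3} - \frac{z^{3}}{3}$ ($V{\left(R,z \right)} = \frac{4}{3} - \frac{\left(32 R + z z z\right) - 27}{3} = \frac{4}{3} - \frac{\left(32 R + z^{2} z\right) - 27}{3} = \frac{4}{3} - \frac{\left(32 R + z^{3}\right) - 27}{3} = \frac{4}{3} - \frac{\left(z^{3} + 32 R\right) - 27}{3} = \frac{4}{3} - \frac{-27 + z^{3} + 32 R}{3} = \frac{4}{3} - \left(-9 + \frac{z^{3}}{3} + \frac{32 R}{3}\right) = \frac{31}{3} - \frac{32 R}{3} - \frac{z^{3}}{3}$)
$l = 16$ ($l = 51 - 35 = 16$)
$V{\left(-52,47 \right)} + l = \left(\frac{31}{3} - - \frac{1664}{3} - \frac{47^{3}}{3}\right) + 16 = \left(\frac{31}{3} + \frac{1664}{3} - \frac{103823}{3}\right) + 16 = - \frac{102128}{3} + 16 = - \frac{102080}{3}$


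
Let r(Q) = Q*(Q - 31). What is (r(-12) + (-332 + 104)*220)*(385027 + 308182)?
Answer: -34413667596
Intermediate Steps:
r(Q) = Q*(-31 + Q)
(r(-12) + (-332 + 104)*220)*(385027 + 308182) = (-12*(-31 - 12) + (-332 + 104)*220)*(385027 + 308182) = (-12*(-43) - 228*220)*693209 = (516 - 50160)*693209 = -49644*693209 = -34413667596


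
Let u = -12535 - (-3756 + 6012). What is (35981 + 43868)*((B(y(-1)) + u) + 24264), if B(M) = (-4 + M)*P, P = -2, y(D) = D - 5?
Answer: 758006557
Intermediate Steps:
y(D) = -5 + D
B(M) = 8 - 2*M (B(M) = (-4 + M)*(-2) = 8 - 2*M)
u = -14791 (u = -12535 - 1*2256 = -12535 - 2256 = -14791)
(35981 + 43868)*((B(y(-1)) + u) + 24264) = (35981 + 43868)*(((8 - 2*(-5 - 1)) - 14791) + 24264) = 79849*(((8 - 2*(-6)) - 14791) + 24264) = 79849*(((8 + 12) - 14791) + 24264) = 79849*((20 - 14791) + 24264) = 79849*(-14771 + 24264) = 79849*9493 = 758006557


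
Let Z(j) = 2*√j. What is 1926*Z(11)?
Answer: 3852*√11 ≈ 12776.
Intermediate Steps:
1926*Z(11) = 1926*(2*√11) = 3852*√11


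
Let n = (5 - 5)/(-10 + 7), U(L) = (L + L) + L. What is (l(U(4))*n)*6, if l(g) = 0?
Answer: 0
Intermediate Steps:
U(L) = 3*L (U(L) = 2*L + L = 3*L)
n = 0 (n = 0/(-3) = 0*(-1/3) = 0)
(l(U(4))*n)*6 = (0*0)*6 = 0*6 = 0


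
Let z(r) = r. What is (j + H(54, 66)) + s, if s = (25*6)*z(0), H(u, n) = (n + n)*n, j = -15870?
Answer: -7158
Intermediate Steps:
H(u, n) = 2*n² (H(u, n) = (2*n)*n = 2*n²)
s = 0 (s = (25*6)*0 = 150*0 = 0)
(j + H(54, 66)) + s = (-15870 + 2*66²) + 0 = (-15870 + 2*4356) + 0 = (-15870 + 8712) + 0 = -7158 + 0 = -7158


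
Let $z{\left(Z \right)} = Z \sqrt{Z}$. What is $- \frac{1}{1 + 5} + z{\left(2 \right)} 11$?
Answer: $- \frac{1}{6} + 22 \sqrt{2} \approx 30.946$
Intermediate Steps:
$z{\left(Z \right)} = Z^{\frac{3}{2}}$
$- \frac{1}{1 + 5} + z{\left(2 \right)} 11 = - \frac{1}{1 + 5} + 2^{\frac{3}{2}} \cdot 11 = - \frac{1}{6} + 2 \sqrt{2} \cdot 11 = \left(-1\right) \frac{1}{6} + 22 \sqrt{2} = - \frac{1}{6} + 22 \sqrt{2}$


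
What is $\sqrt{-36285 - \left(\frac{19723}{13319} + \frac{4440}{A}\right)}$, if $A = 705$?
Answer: $\frac{i \sqrt{14221950873482130}}{625993} \approx 190.51 i$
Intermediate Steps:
$\sqrt{-36285 - \left(\frac{19723}{13319} + \frac{4440}{A}\right)} = \sqrt{-36285 - \left(\frac{296}{47} + \frac{19723}{13319}\right)} = \sqrt{-36285 - \frac{4869405}{625993}} = \sqrt{- \frac{22719025410}{625993}} = \frac{i \sqrt{14221950873482130}}{625993}$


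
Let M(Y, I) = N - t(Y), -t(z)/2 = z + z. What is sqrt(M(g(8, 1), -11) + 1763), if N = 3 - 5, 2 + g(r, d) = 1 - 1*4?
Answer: sqrt(1741) ≈ 41.725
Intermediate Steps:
t(z) = -4*z (t(z) = -2*(z + z) = -4*z)
g(r, d) = -5 (g(r, d) = -2 + (1 - 1*4) = -2 + (1 - 4) = -2 - 3 = -5)
N = -2
M(Y, I) = -2 + 4*Y (M(Y, I) = -2 - (-4)*Y = -2 + 4*Y)
sqrt(M(g(8, 1), -11) + 1763) = sqrt((-2 + 4*(-5)) + 1763) = sqrt((-2 - 20) + 1763) = sqrt(-22 + 1763) = sqrt(1741)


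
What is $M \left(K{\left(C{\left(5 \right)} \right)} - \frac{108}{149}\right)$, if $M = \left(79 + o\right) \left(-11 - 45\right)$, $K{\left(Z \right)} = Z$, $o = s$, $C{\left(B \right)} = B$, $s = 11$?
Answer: $- \frac{3210480}{149} \approx -21547.0$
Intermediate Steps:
$o = 11$
$M = -5040$ ($M = \left(79 + 11\right) \left(-11 - 45\right) = 90 \left(-56\right) = -5040$)
$M \left(K{\left(C{\left(5 \right)} \right)} - \frac{108}{149}\right) = - 5040 \left(5 - \frac{108}{149}\right) = \left(-5040\right) \frac{637}{149} = - \frac{3210480}{149}$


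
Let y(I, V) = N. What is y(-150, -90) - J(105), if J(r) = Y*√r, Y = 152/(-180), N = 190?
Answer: 190 + 38*√105/45 ≈ 198.65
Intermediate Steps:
y(I, V) = 190
Y = -38/45 (Y = 152*(-1/180) = -38/45 ≈ -0.84444)
J(r) = -38*√r/45
y(-150, -90) - J(105) = 190 - (-38)*√105/45 = 190 + 38*√105/45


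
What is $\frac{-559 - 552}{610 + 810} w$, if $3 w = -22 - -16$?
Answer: $\frac{1111}{710} \approx 1.5648$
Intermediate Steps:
$w = -2$ ($w = \frac{-22 - -16}{3} = \frac{-22 + 16}{3} = \frac{1}{3} \left(-6\right) = -2$)
$\frac{-559 - 552}{610 + 810} w = \frac{-559 - 552}{610 + 810} \left(-2\right) = - \frac{1111}{1420} \left(-2\right) = \left(-1111\right) \frac{1}{1420} \left(-2\right) = \left(- \frac{1111}{1420}\right) \left(-2\right) = \frac{1111}{710}$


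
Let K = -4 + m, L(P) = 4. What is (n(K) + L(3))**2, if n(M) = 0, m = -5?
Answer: 16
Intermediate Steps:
K = -9 (K = -4 - 5 = -9)
(n(K) + L(3))**2 = (0 + 4)**2 = 4**2 = 16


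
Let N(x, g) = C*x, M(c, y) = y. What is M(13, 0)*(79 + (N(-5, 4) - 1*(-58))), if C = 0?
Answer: 0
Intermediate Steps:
N(x, g) = 0 (N(x, g) = 0*x = 0)
M(13, 0)*(79 + (N(-5, 4) - 1*(-58))) = 0*(79 + (0 - 1*(-58))) = 0*(79 + (0 + 58)) = 0*(79 + 58) = 0*137 = 0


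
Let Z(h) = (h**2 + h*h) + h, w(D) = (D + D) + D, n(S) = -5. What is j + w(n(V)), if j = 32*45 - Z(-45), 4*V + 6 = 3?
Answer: -2580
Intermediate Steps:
V = -3/4 (V = -3/2 + (1/4)*3 = -3/2 + 3/4 = -3/4 ≈ -0.75000)
w(D) = 3*D (w(D) = 2*D + D = 3*D)
Z(h) = h + 2*h**2 (Z(h) = (h**2 + h**2) + h = 2*h**2 + h = h + 2*h**2)
j = -2565 (j = 32*45 - (-45)*(1 + 2*(-45)) = 1440 - (-45)*(1 - 90) = 1440 - (-45)*(-89) = 1440 - 1*4005 = 1440 - 4005 = -2565)
j + w(n(V)) = -2565 + 3*(-5) = -2565 - 15 = -2580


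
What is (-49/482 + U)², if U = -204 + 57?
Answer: 5027235409/232324 ≈ 21639.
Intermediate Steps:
U = -147
(-49/482 + U)² = (-49/482 - 147)² = (-70903/482)² = 5027235409/232324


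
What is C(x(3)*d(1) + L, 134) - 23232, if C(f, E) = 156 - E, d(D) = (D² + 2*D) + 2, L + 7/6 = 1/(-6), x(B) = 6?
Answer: -23210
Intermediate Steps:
L = -4/3 (L = -7/6 + 1/(-6) = -7/6 - ⅙ = -4/3 ≈ -1.3333)
d(D) = 2 + D² + 2*D
C(x(3)*d(1) + L, 134) - 23232 = (156 - 1*134) - 23232 = (156 - 134) - 23232 = 22 - 23232 = -23210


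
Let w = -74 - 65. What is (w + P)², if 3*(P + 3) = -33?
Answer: 23409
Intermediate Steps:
P = -14 (P = -3 + (⅓)*(-33) = -3 - 11 = -14)
w = -139
(w + P)² = (-139 - 14)² = (-153)² = 23409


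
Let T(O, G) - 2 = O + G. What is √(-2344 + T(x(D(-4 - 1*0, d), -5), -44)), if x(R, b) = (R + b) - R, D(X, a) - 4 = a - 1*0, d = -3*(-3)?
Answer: I*√2391 ≈ 48.898*I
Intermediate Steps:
d = 9
D(X, a) = 4 + a (D(X, a) = 4 + (a - 1*0) = 4 + (a + 0) = 4 + a)
x(R, b) = b
T(O, G) = 2 + G + O (T(O, G) = 2 + (O + G) = 2 + (G + O) = 2 + G + O)
√(-2344 + T(x(D(-4 - 1*0, d), -5), -44)) = √(-2344 + (2 - 44 - 5)) = √(-2344 - 47) = √(-2391) = I*√2391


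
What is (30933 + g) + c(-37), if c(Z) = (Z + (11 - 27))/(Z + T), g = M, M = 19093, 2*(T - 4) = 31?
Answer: 1751016/35 ≈ 50029.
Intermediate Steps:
T = 39/2 (T = 4 + (½)*31 = 4 + 31/2 = 39/2 ≈ 19.500)
g = 19093
c(Z) = (-16 + Z)/(39/2 + Z) (c(Z) = (Z + (11 - 27))/(Z + 39/2) = (Z - 16)/(39/2 + Z) = (-16 + Z)/(39/2 + Z))
(30933 + g) + c(-37) = (30933 + 19093) + 2*(-16 - 37)/(39 + 2*(-37)) = 50026 + 2*(-53)/(39 - 74) = 50026 + 2*(-53)/(-35) = 50026 + 2*(-1/35)*(-53) = 50026 + 106/35 = 1751016/35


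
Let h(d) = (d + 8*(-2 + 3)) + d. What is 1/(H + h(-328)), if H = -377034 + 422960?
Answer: 1/45278 ≈ 2.2086e-5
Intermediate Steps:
h(d) = 8 + 2*d (h(d) = (d + 8*1) + d = (d + 8) + d = (8 + d) + d = 8 + 2*d)
H = 45926
1/(H + h(-328)) = 1/(45926 + (8 + 2*(-328))) = 1/(45926 + (8 - 656)) = 1/(45926 - 648) = 1/45278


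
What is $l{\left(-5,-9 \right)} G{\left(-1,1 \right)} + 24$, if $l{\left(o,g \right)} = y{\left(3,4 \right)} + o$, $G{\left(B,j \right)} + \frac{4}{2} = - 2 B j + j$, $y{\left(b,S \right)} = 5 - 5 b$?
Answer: $9$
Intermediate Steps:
$G{\left(B,j \right)} = -2 + j - 2 B j$ ($G{\left(B,j \right)} = -2 + \left(- 2 B j + j\right) = -2 - \left(- j + 2 B j\right) = -2 + j - 2 B j$)
$l{\left(o,g \right)} = -10 + o$ ($l{\left(o,g \right)} = \left(5 - 15\right) + o = -10 + o$)
$l{\left(-5,-9 \right)} G{\left(-1,1 \right)} + 24 = \left(-10 - 5\right) \left(-2 + 1 - \left(-2\right) 1\right) + 24 = - 15 \left(-2 + 1 + 2\right) + 24 = \left(-15\right) 1 + 24 = -15 + 24 = 9$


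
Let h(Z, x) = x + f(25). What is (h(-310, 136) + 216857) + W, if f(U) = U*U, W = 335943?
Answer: 553561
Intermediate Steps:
f(U) = U²
h(Z, x) = 625 + x (h(Z, x) = x + 25² = x + 625 = 625 + x)
(h(-310, 136) + 216857) + W = ((625 + 136) + 216857) + 335943 = (761 + 216857) + 335943 = 217618 + 335943 = 553561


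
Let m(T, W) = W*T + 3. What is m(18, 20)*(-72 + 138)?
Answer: 23958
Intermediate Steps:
m(T, W) = 3 + T*W (m(T, W) = T*W + 3 = 3 + T*W)
m(18, 20)*(-72 + 138) = (3 + 18*20)*(-72 + 138) = (3 + 360)*66 = 363*66 = 23958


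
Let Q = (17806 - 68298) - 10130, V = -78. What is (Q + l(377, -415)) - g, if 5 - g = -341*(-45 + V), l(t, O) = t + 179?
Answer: -18128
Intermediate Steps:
l(t, O) = 179 + t
Q = -60622 (Q = -50492 - 10130 = -60622)
g = -41938 (g = 5 - (-341)*(-45 - 78) = 5 - (-341)*(-123) = 5 - 1*41943 = 5 - 41943 = -41938)
(Q + l(377, -415)) - g = (-60622 + (179 + 377)) - 1*(-41938) = (-60622 + 556) + 41938 = -60066 + 41938 = -18128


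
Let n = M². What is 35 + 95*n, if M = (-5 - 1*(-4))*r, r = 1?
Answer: 130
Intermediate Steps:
M = -1 (M = (-5 - 1*(-4))*1 = (-5 + 4)*1 = -1*1 = -1)
n = 1 (n = (-1)² = 1)
35 + 95*n = 35 + 95*1 = 35 + 95 = 130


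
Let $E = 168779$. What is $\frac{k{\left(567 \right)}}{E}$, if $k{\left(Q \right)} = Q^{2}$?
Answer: $\frac{321489}{168779} \approx 1.9048$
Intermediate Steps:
$\frac{k{\left(567 \right)}}{E} = \frac{567^{2}}{168779} = 321489 \cdot \frac{1}{168779} = \frac{321489}{168779}$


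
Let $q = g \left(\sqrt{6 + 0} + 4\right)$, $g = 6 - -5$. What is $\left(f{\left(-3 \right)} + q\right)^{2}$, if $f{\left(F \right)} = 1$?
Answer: $2751 + 990 \sqrt{6} \approx 5176.0$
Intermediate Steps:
$g = 11$ ($g = 6 + 5 = 11$)
$q = 44 + 11 \sqrt{6}$ ($q = 11 \left(\sqrt{6 + 0} + 4\right) = 11 \left(\sqrt{6} + 4\right) = 11 \left(4 + \sqrt{6}\right) = 44 + 11 \sqrt{6} \approx 70.944$)
$\left(f{\left(-3 \right)} + q\right)^{2} = \left(1 + \left(44 + 11 \sqrt{6}\right)\right)^{2} = \left(45 + 11 \sqrt{6}\right)^{2}$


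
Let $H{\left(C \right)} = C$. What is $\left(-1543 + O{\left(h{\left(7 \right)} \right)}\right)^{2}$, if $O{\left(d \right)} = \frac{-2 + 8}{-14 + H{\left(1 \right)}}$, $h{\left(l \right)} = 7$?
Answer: $\frac{402604225}{169} \approx 2.3823 \cdot 10^{6}$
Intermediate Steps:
$O{\left(d \right)} = - \frac{6}{13}$ ($O{\left(d \right)} = \frac{-2 + 8}{-14 + 1} = \frac{6}{-13} = 6 \left(- \frac{1}{13}\right) = - \frac{6}{13}$)
$\left(-1543 + O{\left(h{\left(7 \right)} \right)}\right)^{2} = \left(-1543 - \frac{6}{13}\right)^{2} = \left(- \frac{20065}{13}\right)^{2} = \frac{402604225}{169}$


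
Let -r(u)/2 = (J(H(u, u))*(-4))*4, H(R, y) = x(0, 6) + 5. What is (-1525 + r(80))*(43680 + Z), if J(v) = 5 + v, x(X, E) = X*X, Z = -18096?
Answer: -30828720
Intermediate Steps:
x(X, E) = X**2
H(R, y) = 5 (H(R, y) = 0**2 + 5 = 0 + 5 = 5)
r(u) = 320 (r(u) = -2*(5 + 5)*(-4)*4 = -2*10*(-4)*4 = -(-80)*4 = -2*(-160) = 320)
(-1525 + r(80))*(43680 + Z) = (-1525 + 320)*(43680 - 18096) = -1205*25584 = -30828720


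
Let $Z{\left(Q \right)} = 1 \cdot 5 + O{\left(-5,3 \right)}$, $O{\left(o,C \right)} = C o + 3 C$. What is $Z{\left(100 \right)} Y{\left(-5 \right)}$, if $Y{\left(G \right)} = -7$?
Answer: $7$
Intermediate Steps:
$O{\left(o,C \right)} = 3 C + C o$
$Z{\left(Q \right)} = -1$ ($Z{\left(Q \right)} = 1 \cdot 5 + 3 \left(3 - 5\right) = 5 + 3 \left(-2\right) = 5 - 6 = -1$)
$Z{\left(100 \right)} Y{\left(-5 \right)} = \left(-1\right) \left(-7\right) = 7$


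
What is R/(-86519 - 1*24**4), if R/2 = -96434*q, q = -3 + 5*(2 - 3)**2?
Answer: 385736/418295 ≈ 0.92216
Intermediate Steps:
q = 2 (q = -3 + 5*(-1)**2 = -3 + 5*1 = -3 + 5 = 2)
R = -385736 (R = 2*(-96434*2) = 2*(-192868) = -385736)
R/(-86519 - 1*24**4) = -385736/(-86519 - 1*24**4) = -385736/(-86519 - 1*331776) = -385736/(-86519 - 331776) = -385736/(-418295) = -385736*(-1/418295) = 385736/418295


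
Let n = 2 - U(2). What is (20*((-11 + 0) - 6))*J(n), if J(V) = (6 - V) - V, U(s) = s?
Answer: -2040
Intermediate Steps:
n = 0 (n = 2 - 1*2 = 2 - 2 = 0)
J(V) = 6 - 2*V
(20*((-11 + 0) - 6))*J(n) = (20*((-11 + 0) - 6))*(6 - 2*0) = (20*(-11 - 6))*(6 + 0) = (20*(-17))*6 = -340*6 = -2040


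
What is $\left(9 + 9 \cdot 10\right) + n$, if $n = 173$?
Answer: $272$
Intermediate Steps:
$\left(9 + 9 \cdot 10\right) + n = \left(9 + 9 \cdot 10\right) + 173 = \left(9 + 90\right) + 173 = 99 + 173 = 272$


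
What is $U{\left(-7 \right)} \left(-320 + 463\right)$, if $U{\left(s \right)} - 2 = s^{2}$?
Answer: $7293$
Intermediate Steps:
$U{\left(s \right)} = 2 + s^{2}$
$U{\left(-7 \right)} \left(-320 + 463\right) = \left(2 + \left(-7\right)^{2}\right) \left(-320 + 463\right) = \left(2 + 49\right) 143 = 51 \cdot 143 = 7293$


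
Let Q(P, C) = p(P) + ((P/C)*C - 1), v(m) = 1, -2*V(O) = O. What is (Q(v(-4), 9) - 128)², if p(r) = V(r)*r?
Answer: 66049/4 ≈ 16512.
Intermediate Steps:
V(O) = -O/2
p(r) = -r²/2 (p(r) = (-r/2)*r = -r²/2)
Q(P, C) = -1 + P - P²/2 (Q(P, C) = -P²/2 + ((P/C)*C - 1) = -P²/2 + (P - 1) = -P²/2 + (-1 + P) = -1 + P - P²/2)
(Q(v(-4), 9) - 128)² = ((-1 + 1 - ½*1²) - 128)² = ((-1 + 1 - ½*1) - 128)² = ((-1 + 1 - ½) - 128)² = (-½ - 128)² = (-257/2)² = 66049/4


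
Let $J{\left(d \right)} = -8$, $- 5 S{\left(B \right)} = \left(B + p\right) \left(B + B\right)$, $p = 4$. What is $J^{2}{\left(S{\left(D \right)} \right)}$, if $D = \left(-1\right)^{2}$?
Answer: $64$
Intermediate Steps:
$D = 1$
$S{\left(B \right)} = - \frac{2 B \left(4 + B\right)}{5}$ ($S{\left(B \right)} = - \frac{\left(B + 4\right) \left(B + B\right)}{5} = - \frac{\left(4 + B\right) 2 B}{5} = - \frac{2 B \left(4 + B\right)}{5}$)
$J^{2}{\left(S{\left(D \right)} \right)} = \left(-8\right)^{2} = 64$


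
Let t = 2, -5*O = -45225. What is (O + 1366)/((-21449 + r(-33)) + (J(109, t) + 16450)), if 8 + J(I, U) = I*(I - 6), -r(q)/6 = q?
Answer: 10411/6418 ≈ 1.6222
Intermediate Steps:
O = 9045 (O = -1/5*(-45225) = 9045)
r(q) = -6*q
J(I, U) = -8 + I*(-6 + I) (J(I, U) = -8 + I*(I - 6) = -8 + I*(-6 + I))
(O + 1366)/((-21449 + r(-33)) + (J(109, t) + 16450)) = (9045 + 1366)/((-21449 - 6*(-33)) + ((-8 + 109**2 - 6*109) + 16450)) = 10411/((-21449 + 198) + ((-8 + 11881 - 654) + 16450)) = 10411/(-21251 + (11219 + 16450)) = 10411/(-21251 + 27669) = 10411/6418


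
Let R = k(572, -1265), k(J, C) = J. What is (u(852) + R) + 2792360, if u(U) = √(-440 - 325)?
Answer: 2792932 + 3*I*√85 ≈ 2.7929e+6 + 27.659*I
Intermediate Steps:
u(U) = 3*I*√85 (u(U) = √(-765) = 3*I*√85)
R = 572
(u(852) + R) + 2792360 = (3*I*√85 + 572) + 2792360 = (572 + 3*I*√85) + 2792360 = 2792932 + 3*I*√85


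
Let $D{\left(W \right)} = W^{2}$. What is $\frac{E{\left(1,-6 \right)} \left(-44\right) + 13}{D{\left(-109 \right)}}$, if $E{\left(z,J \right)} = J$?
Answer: $\frac{277}{11881} \approx 0.023315$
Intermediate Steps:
$\frac{E{\left(1,-6 \right)} \left(-44\right) + 13}{D{\left(-109 \right)}} = \frac{\left(-6\right) \left(-44\right) + 13}{\left(-109\right)^{2}} = \frac{264 + 13}{11881} = 277 \cdot \frac{1}{11881} = \frac{277}{11881}$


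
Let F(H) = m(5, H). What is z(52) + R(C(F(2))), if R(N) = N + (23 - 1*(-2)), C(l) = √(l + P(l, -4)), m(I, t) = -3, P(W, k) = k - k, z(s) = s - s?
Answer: 25 + I*√3 ≈ 25.0 + 1.732*I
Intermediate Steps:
z(s) = 0
P(W, k) = 0
F(H) = -3
C(l) = √l (C(l) = √(l + 0) = √l)
R(N) = 25 + N (R(N) = N + (23 + 2) = N + 25 = 25 + N)
z(52) + R(C(F(2))) = 0 + (25 + √(-3)) = 0 + (25 + I*√3) = 25 + I*√3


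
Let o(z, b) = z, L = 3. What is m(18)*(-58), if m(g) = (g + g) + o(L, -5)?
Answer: -2262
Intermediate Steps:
m(g) = 3 + 2*g (m(g) = (g + g) + 3 = 2*g + 3 = 3 + 2*g)
m(18)*(-58) = (3 + 2*18)*(-58) = (3 + 36)*(-58) = 39*(-58) = -2262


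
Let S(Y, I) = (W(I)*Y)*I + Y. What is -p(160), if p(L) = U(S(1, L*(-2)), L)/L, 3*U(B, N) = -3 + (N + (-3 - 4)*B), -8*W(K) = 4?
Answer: 97/48 ≈ 2.0208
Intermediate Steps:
W(K) = -½ (W(K) = -⅛*4 = -½)
S(Y, I) = Y - I*Y/2 (S(Y, I) = (-Y/2)*I + Y = -I*Y/2 + Y = Y - I*Y/2)
U(B, N) = -1 - 7*B/3 + N/3 (U(B, N) = (-3 + (N + (-3 - 4)*B))/3 = (-3 + (N - 7*B))/3 = (-3 + N - 7*B)/3 = -1 - 7*B/3 + N/3)
p(L) = (-10/3 - 2*L)/L (p(L) = (-1 - 7*(2 - L*(-2))/6 + L/3)/L = (-1 - 7*(2 - (-2)*L)/6 + L/3)/L = (-1 - 7*(2 + 2*L)/6 + L/3)/L = (-1 - 7*(1 + L)/3 + L/3)/L = (-1 + (-7/3 - 7*L/3) + L/3)/L = (-10/3 - 2*L)/L)
-p(160) = -(-2 - 10/3/160) = -(-2 - 10/3*1/160) = -(-2 - 1/48) = -1*(-97/48) = 97/48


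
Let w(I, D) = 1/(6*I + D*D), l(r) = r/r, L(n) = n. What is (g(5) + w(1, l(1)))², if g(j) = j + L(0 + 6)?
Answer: 6084/49 ≈ 124.16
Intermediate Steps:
l(r) = 1
g(j) = 6 + j (g(j) = j + (0 + 6) = j + 6 = 6 + j)
w(I, D) = 1/(D² + 6*I) (w(I, D) = 1/(6*I + D²) = 1/(D² + 6*I))
(g(5) + w(1, l(1)))² = ((6 + 5) + 1/(1² + 6*1))² = (11 + 1/(1 + 6))² = (11 + 1/7)² = (11 + ⅐)² = (78/7)² = 6084/49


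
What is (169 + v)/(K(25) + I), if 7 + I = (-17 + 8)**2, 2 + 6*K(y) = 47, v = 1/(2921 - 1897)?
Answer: 173057/83456 ≈ 2.0736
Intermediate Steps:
v = 1/1024 ≈ 0.00097656
K(y) = 15/2 (K(y) = -1/3 + (1/6)*47 = -1/3 + 47/6 = 15/2)
I = 74 (I = -7 + (-17 + 8)**2 = -7 + (-9)**2 = -7 + 81 = 74)
(169 + v)/(K(25) + I) = (169 + 1/1024)/(15/2 + 74) = 173057/(1024*(163/2)) = (173057/1024)*(2/163) = 173057/83456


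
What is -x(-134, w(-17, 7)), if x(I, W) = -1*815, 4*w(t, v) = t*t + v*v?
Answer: 815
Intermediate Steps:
w(t, v) = t²/4 + v²/4 (w(t, v) = (t*t + v*v)/4 = (t² + v²)/4 = t²/4 + v²/4)
x(I, W) = -815
-x(-134, w(-17, 7)) = -1*(-815) = 815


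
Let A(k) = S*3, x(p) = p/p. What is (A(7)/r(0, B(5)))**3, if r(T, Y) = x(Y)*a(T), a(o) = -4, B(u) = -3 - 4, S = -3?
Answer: 729/64 ≈ 11.391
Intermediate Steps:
x(p) = 1
B(u) = -7
r(T, Y) = -4 (r(T, Y) = 1*(-4) = -4)
A(k) = -9 (A(k) = -3*3 = -9)
(A(7)/r(0, B(5)))**3 = (-9/(-4))**3 = (-9*(-1/4))**3 = (9/4)**3 = 729/64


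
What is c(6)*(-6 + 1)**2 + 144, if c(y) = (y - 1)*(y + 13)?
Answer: 2519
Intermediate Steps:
c(y) = (-1 + y)*(13 + y)
c(6)*(-6 + 1)**2 + 144 = (-13 + 6**2 + 12*6)*(-6 + 1)**2 + 144 = (-13 + 36 + 72)*(-5)**2 + 144 = 95*25 + 144 = 2375 + 144 = 2519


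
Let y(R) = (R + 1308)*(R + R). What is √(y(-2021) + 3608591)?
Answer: √6490537 ≈ 2547.7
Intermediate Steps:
y(R) = 2*R*(1308 + R) (y(R) = (1308 + R)*(2*R) = 2*R*(1308 + R))
√(y(-2021) + 3608591) = √(2*(-2021)*(1308 - 2021) + 3608591) = √(2*(-2021)*(-713) + 3608591) = √(2881946 + 3608591) = √6490537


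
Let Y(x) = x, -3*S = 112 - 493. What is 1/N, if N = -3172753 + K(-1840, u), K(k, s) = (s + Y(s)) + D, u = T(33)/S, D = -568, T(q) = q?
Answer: -127/403011701 ≈ -3.1513e-7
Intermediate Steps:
S = 127 (S = -(112 - 493)/3 = -⅓*(-381) = 127)
u = 33/127 ≈ 0.25984
K(k, s) = -568 + 2*s (K(k, s) = (s + s) - 568 = 2*s - 568 = -568 + 2*s)
N = -403011701/127 (N = -3172753 + (-568 + 2*(33/127)) = -3172753 + (-568 + 66/127) = -3172753 - 72070/127 = -403011701/127 ≈ -3.1733e+6)
1/N = 1/(-403011701/127) = -127/403011701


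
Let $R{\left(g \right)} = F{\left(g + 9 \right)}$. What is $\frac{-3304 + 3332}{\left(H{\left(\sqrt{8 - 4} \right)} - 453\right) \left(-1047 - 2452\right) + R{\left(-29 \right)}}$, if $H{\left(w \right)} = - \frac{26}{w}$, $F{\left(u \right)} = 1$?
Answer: $\frac{28}{1630535} \approx 1.7172 \cdot 10^{-5}$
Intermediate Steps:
$R{\left(g \right)} = 1$
$\frac{-3304 + 3332}{\left(H{\left(\sqrt{8 - 4} \right)} - 453\right) \left(-1047 - 2452\right) + R{\left(-29 \right)}} = \frac{-3304 + 3332}{\left(- \frac{26}{\sqrt{8 - 4}} - 453\right) \left(-1047 - 2452\right) + 1} = \frac{28}{\left(- \frac{26}{\sqrt{4}} - 453\right) \left(-3499\right) + 1} = \frac{28}{\left(- \frac{26}{2} - 453\right) \left(-3499\right) + 1} = \frac{28}{\left(\left(-26\right) \frac{1}{2} - 453\right) \left(-3499\right) + 1} = \frac{28}{\left(-13 - 453\right) \left(-3499\right) + 1} = \frac{28}{\left(-466\right) \left(-3499\right) + 1} = \frac{28}{1630534 + 1} = \frac{28}{1630535}$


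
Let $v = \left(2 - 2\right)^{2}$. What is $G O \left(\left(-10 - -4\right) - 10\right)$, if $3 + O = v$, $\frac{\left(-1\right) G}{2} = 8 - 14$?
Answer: $576$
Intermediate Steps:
$G = 12$ ($G = - 2 \left(8 - 14\right) = \left(-2\right) \left(-6\right) = 12$)
$v = 0$ ($v = 0^{2} = 0$)
$O = -3$ ($O = -3 + 0 = -3$)
$G O \left(\left(-10 - -4\right) - 10\right) = 12 \left(-3\right) \left(\left(-10 - -4\right) - 10\right) = - 36 \left(\left(-10 + 4\right) - 10\right) = - 36 \left(-6 - 10\right) = \left(-36\right) \left(-16\right) = 576$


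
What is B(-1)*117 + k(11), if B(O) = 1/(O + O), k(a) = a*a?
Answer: 125/2 ≈ 62.500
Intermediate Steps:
k(a) = a²
B(O) = 1/(2*O)
B(-1)*117 + k(11) = ((½)/(-1))*117 + 11² = ((½)*(-1))*117 + 121 = -½*117 + 121 = -117/2 + 121 = 125/2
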